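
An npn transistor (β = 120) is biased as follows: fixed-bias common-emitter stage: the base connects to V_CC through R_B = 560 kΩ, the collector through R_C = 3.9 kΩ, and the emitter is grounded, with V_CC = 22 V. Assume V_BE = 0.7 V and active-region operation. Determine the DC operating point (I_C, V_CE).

I_C ≈ 4.6 mA, V_CE ≈ 4.2 V

Base loop: V_CC = I_B·R_B + V_BE, so I_B = (22 − 0.7)/560 kΩ = 0.038 mA.
In the active region I_C = β·I_B = 120 × 0.038 = 4.56 mA.
Collector loop: V_CE = V_CC − I_C·R_C = 22 − 4.56×3.9 = 4.2 V.
Since V_CE = 4.2 V > V_CE(sat) ≈ 0.2 V, the transistor is in the active region as assumed.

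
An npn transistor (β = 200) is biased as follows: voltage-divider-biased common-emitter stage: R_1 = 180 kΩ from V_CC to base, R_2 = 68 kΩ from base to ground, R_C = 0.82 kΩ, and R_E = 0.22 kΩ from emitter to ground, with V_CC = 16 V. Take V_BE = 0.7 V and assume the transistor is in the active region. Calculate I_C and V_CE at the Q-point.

Thevenize the base divider: V_Th = V_CC·R_2/(R_1+R_2) = 16×68/248 = 4.39 V, R_Th = R_1‖R_2 = 49.4 kΩ.
Base-emitter loop: V_Th = I_B·R_Th + V_BE + (β+1)I_B·R_E, so I_B = (4.39 − 0.7) / (49.4 + 201×0.22) = 0.0394 mA.
I_C = β·I_B = 200×0.0394 = 7.88 mA, and I_E = (β+1)I_B = 7.92 mA.
V_CE = V_CC − I_C·R_C − I_E·R_E = 16 − 7.88×0.82 − 7.92×0.22 = 7.8 V.
V_CE = 7.8 V > 0.2 V confirms active-region operation.

I_C ≈ 7.9 mA, V_CE ≈ 7.8 V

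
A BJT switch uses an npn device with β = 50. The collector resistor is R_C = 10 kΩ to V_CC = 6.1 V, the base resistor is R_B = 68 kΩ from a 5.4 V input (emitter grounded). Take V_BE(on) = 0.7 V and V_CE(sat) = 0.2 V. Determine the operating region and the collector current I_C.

Assume active: I_B = (5.4 − 0.7)/68 = 0.0691 mA, giving I_C = β·I_B = 3.46 mA.
But then V_CE = 6.1 − 3.46×10 = -28.5 V < V_CE(sat) = 0.2 V — impossible in the active region.
So the transistor is saturated. With V_CE = 0.2 V, I_C = (V_CC − 0.2)/R_C = 5.9/10 = 0.59 mA.
Check: β·I_B = 3.46 mA > I_C = 0.59 mA, confirming saturation.

saturation; I_C ≈ 0.59 mA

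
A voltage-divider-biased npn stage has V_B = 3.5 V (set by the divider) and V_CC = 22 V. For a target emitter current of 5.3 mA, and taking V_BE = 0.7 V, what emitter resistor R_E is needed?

V_E = V_B − V_BE = 3.5 − 0.7 = 2.8 V.
R_E = V_E / I_E = 2.8 / 5.3 = 0.528 kΩ.

R_E ≈ 0.53 kΩ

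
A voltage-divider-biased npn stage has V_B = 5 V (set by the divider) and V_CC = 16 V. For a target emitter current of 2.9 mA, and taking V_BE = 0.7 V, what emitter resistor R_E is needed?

V_E = V_B − V_BE = 5 − 0.7 = 4.3 V.
R_E = V_E / I_E = 4.3 / 2.9 = 1.48 kΩ.

R_E ≈ 1.5 kΩ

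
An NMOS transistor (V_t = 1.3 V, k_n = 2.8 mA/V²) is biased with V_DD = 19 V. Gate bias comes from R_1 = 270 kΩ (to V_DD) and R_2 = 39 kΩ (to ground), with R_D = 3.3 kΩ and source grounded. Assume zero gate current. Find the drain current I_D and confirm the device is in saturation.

V_G = V_DD·R_2/(R_1+R_2) = 19×39/309 = 2.4 V. With the source grounded, V_GS = V_G = 2.4 V.
Assume saturation: I_D = (k_n/2)(V_GS − V_t)² = (2.8/2)×(2.4 − 1.3)² = 1.4×1.1² = 1.69 mA.
V_DS = V_DD − I_D·R_D = 19 − 1.69×3.3 = 13.4 V.
Saturation requires V_DS ≥ V_GS − V_t = 1.1 V; 13.4 ≥ 1.1 ✓.

I_D ≈ 1.7 mA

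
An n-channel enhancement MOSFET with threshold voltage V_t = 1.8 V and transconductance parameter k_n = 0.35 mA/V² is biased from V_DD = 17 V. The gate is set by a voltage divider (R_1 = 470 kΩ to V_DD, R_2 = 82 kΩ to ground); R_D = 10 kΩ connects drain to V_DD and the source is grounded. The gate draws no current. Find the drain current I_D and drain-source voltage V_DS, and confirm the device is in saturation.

I_D ≈ 0.092 mA, V_DS ≈ 16 V

V_G = V_DD·R_2/(R_1+R_2) = 17×82/552 = 2.53 V. With the source grounded, V_GS = V_G = 2.53 V.
Assume saturation: I_D = (k_n/2)(V_GS − V_t)² = (0.35/2)×(2.53 − 1.8)² = 0.175×0.725² = 0.0921 mA.
V_DS = V_DD − I_D·R_D = 17 − 0.0921×10 = 16.1 V.
Saturation requires V_DS ≥ V_GS − V_t = 0.725 V; 16.1 ≥ 0.725 ✓.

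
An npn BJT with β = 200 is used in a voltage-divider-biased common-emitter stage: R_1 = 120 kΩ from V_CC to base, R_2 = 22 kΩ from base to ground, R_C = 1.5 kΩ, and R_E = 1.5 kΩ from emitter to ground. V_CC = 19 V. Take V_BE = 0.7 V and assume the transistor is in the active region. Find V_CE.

Thevenize the base divider: V_Th = V_CC·R_2/(R_1+R_2) = 19×22/142 = 2.94 V, R_Th = R_1‖R_2 = 18.6 kΩ.
Base-emitter loop: V_Th = I_B·R_Th + V_BE + (β+1)I_B·R_E, so I_B = (2.94 − 0.7) / (18.6 + 201×1.5) = 0.00701 mA.
I_C = β·I_B = 200×0.00701 = 1.4 mA, and I_E = (β+1)I_B = 1.41 mA.
V_CE = V_CC − I_C·R_C − I_E·R_E = 19 − 1.4×1.5 − 1.41×1.5 = 14.8 V.
V_CE = 14.8 V > 0.2 V confirms active-region operation.

V_CE ≈ 15 V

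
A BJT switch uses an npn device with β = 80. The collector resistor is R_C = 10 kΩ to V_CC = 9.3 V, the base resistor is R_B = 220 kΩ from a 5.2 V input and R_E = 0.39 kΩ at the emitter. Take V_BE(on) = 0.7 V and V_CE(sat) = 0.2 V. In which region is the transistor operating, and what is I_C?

Assume active: I_B = (5.2 − 0.7)/(220 + 81×0.39) = 0.0179 mA, I_C = β·I_B = 1.43 mA.
Then V_CE = 9.3 − 1.43×10 − 1.45×0.39 = -5.57 V < 0.2 V — the active assumption fails.
Re-solve with V_CE = 0.2 V. KCL at the emitter: V_E/R_E = (V_BB−0.7−V_E)/R_B + (V_CC−0.2−V_E)/R_C, giving V_E = 0.349 V.
I_C = (V_CC − 0.2 − V_E)/R_C = (9.1 − 0.349)/10 = 0.875 mA.
Check: I_B = (4.5 − 0.349)/220 = 0.0189 mA, and β·I_B = 1.51 mA > I_C, confirming saturation.

saturation; I_C ≈ 0.88 mA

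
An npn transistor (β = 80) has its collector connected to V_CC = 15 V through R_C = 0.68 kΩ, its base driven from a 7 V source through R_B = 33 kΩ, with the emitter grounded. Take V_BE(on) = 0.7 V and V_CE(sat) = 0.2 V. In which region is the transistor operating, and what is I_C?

Assume active. Base-emitter loop: I_B = (V_BB − V_BE)/R_B = (7 − 0.7)/33 = 0.191 mA.
I_C = β·I_B = 80×0.191 = 15.3 mA.
V_CE = V_CC − I_C·R_C = 15 − 15.3×0.68 = 4.61 V > V_CE(sat), so the active-region assumption holds.

active; I_C ≈ 15 mA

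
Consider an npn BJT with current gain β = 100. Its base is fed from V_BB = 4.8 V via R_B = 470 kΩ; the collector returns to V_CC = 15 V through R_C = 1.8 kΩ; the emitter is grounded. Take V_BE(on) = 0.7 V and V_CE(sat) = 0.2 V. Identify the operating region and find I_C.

active; I_C ≈ 0.87 mA

Assume active. Base-emitter loop: I_B = (V_BB − V_BE)/R_B = (4.8 − 0.7)/470 = 0.00872 mA.
I_C = β·I_B = 100×0.00872 = 0.872 mA.
V_CE = V_CC − I_C·R_C = 15 − 0.872×1.8 = 13.4 V > V_CE(sat), so the active-region assumption holds.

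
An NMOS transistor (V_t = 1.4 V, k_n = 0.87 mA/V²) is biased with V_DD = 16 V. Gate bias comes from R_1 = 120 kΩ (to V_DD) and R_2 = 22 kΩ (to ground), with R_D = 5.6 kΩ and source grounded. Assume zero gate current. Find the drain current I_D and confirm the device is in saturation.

V_G = V_DD·R_2/(R_1+R_2) = 16×22/142 = 2.48 V. With the source grounded, V_GS = V_G = 2.48 V.
Assume saturation: I_D = (k_n/2)(V_GS − V_t)² = (0.87/2)×(2.48 − 1.4)² = 0.435×1.08² = 0.506 mA.
V_DS = V_DD − I_D·R_D = 16 − 0.506×5.6 = 13.2 V.
Saturation requires V_DS ≥ V_GS − V_t = 1.08 V; 13.2 ≥ 1.08 ✓.

I_D ≈ 0.51 mA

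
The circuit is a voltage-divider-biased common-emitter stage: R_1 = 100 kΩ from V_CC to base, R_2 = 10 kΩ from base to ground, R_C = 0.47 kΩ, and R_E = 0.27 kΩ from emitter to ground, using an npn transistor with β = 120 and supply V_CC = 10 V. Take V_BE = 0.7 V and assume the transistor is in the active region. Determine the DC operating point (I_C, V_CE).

I_C ≈ 0.6 mA, V_CE ≈ 9.6 V

Thevenize the base divider: V_Th = V_CC·R_2/(R_1+R_2) = 10×10/110 = 0.909 V, R_Th = R_1‖R_2 = 9.09 kΩ.
Base-emitter loop: V_Th = I_B·R_Th + V_BE + (β+1)I_B·R_E, so I_B = (0.909 − 0.7) / (9.09 + 121×0.27) = 0.00501 mA.
I_C = β·I_B = 120×0.00501 = 0.601 mA, and I_E = (β+1)I_B = 0.606 mA.
V_CE = V_CC − I_C·R_C − I_E·R_E = 10 − 0.601×0.47 − 0.606×0.27 = 9.55 V.
V_CE = 9.55 V > 0.2 V confirms active-region operation.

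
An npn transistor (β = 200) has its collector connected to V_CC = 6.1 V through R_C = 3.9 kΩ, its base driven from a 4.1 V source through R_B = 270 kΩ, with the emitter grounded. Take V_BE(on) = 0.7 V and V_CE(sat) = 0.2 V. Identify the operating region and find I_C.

Assume active: I_B = (4.1 − 0.7)/270 = 0.0126 mA, giving I_C = β·I_B = 2.52 mA.
But then V_CE = 6.1 − 2.52×3.9 = -3.72 V < V_CE(sat) = 0.2 V — impossible in the active region.
So the transistor is saturated. With V_CE = 0.2 V, I_C = (V_CC − 0.2)/R_C = 5.9/3.9 = 1.51 mA.
Check: β·I_B = 2.52 mA > I_C = 1.51 mA, confirming saturation.

saturation; I_C ≈ 1.5 mA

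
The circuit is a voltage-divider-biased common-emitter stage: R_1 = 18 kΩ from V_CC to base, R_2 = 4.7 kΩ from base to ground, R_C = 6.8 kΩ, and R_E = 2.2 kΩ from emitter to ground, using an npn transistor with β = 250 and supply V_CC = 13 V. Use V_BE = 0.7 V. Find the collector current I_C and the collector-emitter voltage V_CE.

Thevenize the base divider: V_Th = V_CC·R_2/(R_1+R_2) = 13×4.7/22.7 = 2.69 V, R_Th = R_1‖R_2 = 3.73 kΩ.
Base-emitter loop: V_Th = I_B·R_Th + V_BE + (β+1)I_B·R_E, so I_B = (2.69 − 0.7) / (3.73 + 251×2.2) = 0.00358 mA.
I_C = β·I_B = 250×0.00358 = 0.896 mA, and I_E = (β+1)I_B = 0.899 mA.
V_CE = V_CC − I_C·R_C − I_E·R_E = 13 − 0.896×6.8 − 0.899×2.2 = 4.93 V.
V_CE = 4.93 V > 0.2 V confirms active-region operation.

I_C ≈ 0.9 mA, V_CE ≈ 4.9 V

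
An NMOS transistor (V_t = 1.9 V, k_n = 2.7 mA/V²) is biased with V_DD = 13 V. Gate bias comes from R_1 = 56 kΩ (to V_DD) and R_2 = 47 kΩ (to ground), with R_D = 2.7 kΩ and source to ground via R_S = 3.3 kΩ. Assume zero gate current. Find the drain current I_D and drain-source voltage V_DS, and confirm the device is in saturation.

I_D ≈ 0.97 mA, V_DS ≈ 7.2 V

V_G = V_DD·R_2/(R_1+R_2) = 13×47/103 = 5.93 V.
Assume saturation: I_D = (k_n/2)(V_GS − V_t)² with V_GS = V_G − I_D·R_S = 5.93 − 3.3·I_D.
Substituting gives 14.7·I_D² − 36.9·I_D + 21.9 = 0, with roots I_D = 0.966 or 1.55 mA.
The root I_D = 1.55 mA gives V_GS = 0.83 V ≤ V_t, so take I_D = 0.966 mA.
Then V_GS = 2.75 V and V_DS = V_DD − I_D(R_D+R_S) = 13 − 0.966×6 = 7.21 V.
Saturation requires V_DS ≥ V_GS − V_t = 0.846 V; 7.21 ≥ 0.846 ✓.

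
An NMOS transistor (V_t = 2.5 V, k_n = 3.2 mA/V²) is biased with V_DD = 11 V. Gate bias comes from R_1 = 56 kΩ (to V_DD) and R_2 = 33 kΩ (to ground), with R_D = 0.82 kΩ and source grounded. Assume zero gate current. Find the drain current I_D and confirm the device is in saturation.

V_G = V_DD·R_2/(R_1+R_2) = 11×33/89 = 4.08 V. With the source grounded, V_GS = V_G = 4.08 V.
Assume saturation: I_D = (k_n/2)(V_GS − V_t)² = (3.2/2)×(4.08 − 2.5)² = 1.6×1.58² = 3.99 mA.
V_DS = V_DD − I_D·R_D = 11 − 3.99×0.82 = 7.73 V.
Saturation requires V_DS ≥ V_GS − V_t = 1.58 V; 7.73 ≥ 1.58 ✓.

I_D ≈ 4 mA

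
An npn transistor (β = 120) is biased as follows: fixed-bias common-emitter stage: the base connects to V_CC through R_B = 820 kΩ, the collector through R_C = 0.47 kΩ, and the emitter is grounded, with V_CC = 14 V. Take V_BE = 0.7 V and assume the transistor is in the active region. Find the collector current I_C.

I_C ≈ 1.9 mA

Base loop: V_CC = I_B·R_B + V_BE, so I_B = (14 − 0.7)/820 kΩ = 0.0162 mA.
In the active region I_C = β·I_B = 120 × 0.0162 = 1.95 mA.
Collector loop: V_CE = V_CC − I_C·R_C = 14 − 1.95×0.47 = 13.1 V.
Since V_CE = 13.1 V > V_CE(sat) ≈ 0.2 V, the transistor is in the active region as assumed.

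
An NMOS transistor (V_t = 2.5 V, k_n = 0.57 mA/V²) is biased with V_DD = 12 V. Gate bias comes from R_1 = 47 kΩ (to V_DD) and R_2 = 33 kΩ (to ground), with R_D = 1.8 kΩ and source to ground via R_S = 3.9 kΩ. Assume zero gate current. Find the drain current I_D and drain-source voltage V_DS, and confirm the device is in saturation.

V_G = V_DD·R_2/(R_1+R_2) = 12×33/80 = 4.95 V.
Assume saturation: I_D = (k_n/2)(V_GS − V_t)² with V_GS = V_G − I_D·R_S = 4.95 − 3.9·I_D.
Substituting gives 4.33·I_D² − 6.45·I_D + 1.71 = 0, with roots I_D = 0.346 or 1.14 mA.
The root I_D = 1.14 mA gives V_GS = 0.499 V ≤ V_t, so take I_D = 0.346 mA.
Then V_GS = 3.6 V and V_DS = V_DD − I_D(R_D+R_S) = 12 − 0.346×5.7 = 10 V.
Saturation requires V_DS ≥ V_GS − V_t = 1.1 V; 10 ≥ 1.1 ✓.

I_D ≈ 0.35 mA, V_DS ≈ 10 V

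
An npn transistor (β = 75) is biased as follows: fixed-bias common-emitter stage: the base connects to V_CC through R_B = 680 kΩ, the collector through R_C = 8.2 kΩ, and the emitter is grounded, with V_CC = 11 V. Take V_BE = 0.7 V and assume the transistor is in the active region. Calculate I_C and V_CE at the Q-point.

Base loop: V_CC = I_B·R_B + V_BE, so I_B = (11 − 0.7)/680 kΩ = 0.0151 mA.
In the active region I_C = β·I_B = 75 × 0.0151 = 1.14 mA.
Collector loop: V_CE = V_CC − I_C·R_C = 11 − 1.14×8.2 = 1.68 V.
Since V_CE = 1.68 V > V_CE(sat) ≈ 0.2 V, the transistor is in the active region as assumed.

I_C ≈ 1.1 mA, V_CE ≈ 1.7 V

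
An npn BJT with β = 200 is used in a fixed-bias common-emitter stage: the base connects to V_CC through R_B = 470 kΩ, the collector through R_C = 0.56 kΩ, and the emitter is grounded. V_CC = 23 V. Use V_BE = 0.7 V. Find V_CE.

V_CE ≈ 18 V

Base loop: V_CC = I_B·R_B + V_BE, so I_B = (23 − 0.7)/470 kΩ = 0.0474 mA.
In the active region I_C = β·I_B = 200 × 0.0474 = 9.49 mA.
Collector loop: V_CE = V_CC − I_C·R_C = 23 − 9.49×0.56 = 17.7 V.
Since V_CE = 17.7 V > V_CE(sat) ≈ 0.2 V, the transistor is in the active region as assumed.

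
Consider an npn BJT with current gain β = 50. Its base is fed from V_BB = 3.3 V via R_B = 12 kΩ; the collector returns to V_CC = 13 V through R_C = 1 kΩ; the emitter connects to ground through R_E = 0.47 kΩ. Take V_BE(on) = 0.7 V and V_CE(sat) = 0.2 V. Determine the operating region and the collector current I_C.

active; I_C ≈ 3.6 mA

Assume active. Base-emitter loop: I_B = (V_BB − V_BE)/(R_B + (β+1)R_E) = (3.3 − 0.7)/(12 + 51×0.47) = 0.0723 mA.
I_C = β·I_B = 50×0.0723 = 3.61 mA.
V_CE = V_CC − I_C·R_C − I_E·R_E = 13 − 3.61×1 − 3.69×0.47 = 7.65 V > V_CE(sat), so the active-region assumption holds.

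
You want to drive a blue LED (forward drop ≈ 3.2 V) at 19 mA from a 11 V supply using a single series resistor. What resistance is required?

The resistor drops V_S − V_D = 11 − 3.2 = 7.8 V at 19 mA.
R = 7.8 V / 19 mA = 0.411 kΩ.

R ≈ 0.41 kΩ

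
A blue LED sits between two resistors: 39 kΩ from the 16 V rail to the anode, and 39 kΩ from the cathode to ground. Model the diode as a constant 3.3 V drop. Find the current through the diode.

I ≈ 0.16 mA

The two resistors are in series with the diode, so KVL gives 16 = I·39 + 3.3 + I·39.
I = (16 − 3.3) / (39 + 39) kΩ = 12.7 / 78 = 0.163 mA.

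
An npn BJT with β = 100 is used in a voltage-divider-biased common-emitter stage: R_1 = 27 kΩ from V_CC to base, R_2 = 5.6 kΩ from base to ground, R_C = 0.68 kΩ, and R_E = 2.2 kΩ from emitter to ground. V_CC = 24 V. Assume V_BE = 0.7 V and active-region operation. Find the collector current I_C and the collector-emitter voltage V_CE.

Thevenize the base divider: V_Th = V_CC·R_2/(R_1+R_2) = 24×5.6/32.6 = 4.12 V, R_Th = R_1‖R_2 = 4.64 kΩ.
Base-emitter loop: V_Th = I_B·R_Th + V_BE + (β+1)I_B·R_E, so I_B = (4.12 − 0.7) / (4.64 + 101×2.2) = 0.0151 mA.
I_C = β·I_B = 100×0.0151 = 1.51 mA, and I_E = (β+1)I_B = 1.52 mA.
V_CE = V_CC − I_C·R_C − I_E·R_E = 24 − 1.51×0.68 − 1.52×2.2 = 19.6 V.
V_CE = 19.6 V > 0.2 V confirms active-region operation.

I_C ≈ 1.5 mA, V_CE ≈ 20 V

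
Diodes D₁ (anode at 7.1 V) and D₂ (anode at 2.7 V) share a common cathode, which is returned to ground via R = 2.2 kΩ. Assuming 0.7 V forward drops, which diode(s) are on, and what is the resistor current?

Only D₁ conducts; I_R ≈ 2.9 mA

Assume both conduct. Then node N would need to be at both 7.1−0.7 = 6.4 V and 2.7−0.7 = 2 V, which is impossible.
Assume only D₁ conducts: V_N = 7.1 − 0.7 = 6.4 V, so I_R = 6.4/2.2 = 2.91 mA.
Check D₂: its anode-to-cathode voltage is 2.7 − 6.4 = -3.7 V < 0.7 V, so it is off. The assumption is consistent.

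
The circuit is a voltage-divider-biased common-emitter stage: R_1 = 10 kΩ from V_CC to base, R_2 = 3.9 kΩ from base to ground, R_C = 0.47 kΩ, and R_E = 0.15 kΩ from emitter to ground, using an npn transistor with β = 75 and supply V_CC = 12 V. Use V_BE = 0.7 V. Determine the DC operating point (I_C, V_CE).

I_C ≈ 14 mA, V_CE ≈ 3.2 V

Thevenize the base divider: V_Th = V_CC·R_2/(R_1+R_2) = 12×3.9/13.9 = 3.37 V, R_Th = R_1‖R_2 = 2.81 kΩ.
Base-emitter loop: V_Th = I_B·R_Th + V_BE + (β+1)I_B·R_E, so I_B = (3.37 − 0.7) / (2.81 + 76×0.15) = 0.188 mA.
I_C = β·I_B = 75×0.188 = 14.1 mA, and I_E = (β+1)I_B = 14.3 mA.
V_CE = V_CC − I_C·R_C − I_E·R_E = 12 − 14.1×0.47 − 14.3×0.15 = 3.24 V.
V_CE = 3.24 V > 0.2 V confirms active-region operation.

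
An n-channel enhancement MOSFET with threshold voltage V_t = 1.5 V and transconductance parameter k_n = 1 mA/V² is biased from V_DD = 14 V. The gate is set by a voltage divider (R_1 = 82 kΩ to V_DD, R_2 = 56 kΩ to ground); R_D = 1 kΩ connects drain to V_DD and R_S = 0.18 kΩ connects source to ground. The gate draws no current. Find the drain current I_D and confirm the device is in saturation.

I_D ≈ 5.2 mA

V_G = V_DD·R_2/(R_1+R_2) = 14×56/138 = 5.68 V.
Assume saturation: I_D = (k_n/2)(V_GS − V_t)² with V_GS = V_G − I_D·R_S = 5.68 − 0.18·I_D.
Substituting gives 0.0162·I_D² − 1.75·I_D + 8.74 = 0, with roots I_D = 5.24 or 103 mA.
The root I_D = 103 mA gives V_GS = -12.8 V ≤ V_t, so take I_D = 5.24 mA.
Then V_GS = 4.74 V and V_DS = V_DD − I_D(R_D+R_S) = 14 − 5.24×1.18 = 7.82 V.
Saturation requires V_DS ≥ V_GS − V_t = 3.24 V; 7.82 ≥ 3.24 ✓.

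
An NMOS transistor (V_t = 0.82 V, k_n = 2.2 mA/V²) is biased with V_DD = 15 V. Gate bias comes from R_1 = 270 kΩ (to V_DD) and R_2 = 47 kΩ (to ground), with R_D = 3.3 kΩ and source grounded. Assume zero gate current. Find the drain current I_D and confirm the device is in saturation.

I_D ≈ 2.2 mA

V_G = V_DD·R_2/(R_1+R_2) = 15×47/317 = 2.22 V. With the source grounded, V_GS = V_G = 2.22 V.
Assume saturation: I_D = (k_n/2)(V_GS − V_t)² = (2.2/2)×(2.22 − 0.82)² = 1.1×1.4² = 2.17 mA.
V_DS = V_DD − I_D·R_D = 15 − 2.17×3.3 = 7.84 V.
Saturation requires V_DS ≥ V_GS − V_t = 1.4 V; 7.84 ≥ 1.4 ✓.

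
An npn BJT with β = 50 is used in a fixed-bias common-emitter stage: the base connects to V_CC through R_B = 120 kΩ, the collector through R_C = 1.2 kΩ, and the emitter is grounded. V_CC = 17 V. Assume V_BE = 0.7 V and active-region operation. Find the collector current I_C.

I_C ≈ 6.8 mA

Base loop: V_CC = I_B·R_B + V_BE, so I_B = (17 − 0.7)/120 kΩ = 0.136 mA.
In the active region I_C = β·I_B = 50 × 0.136 = 6.79 mA.
Collector loop: V_CE = V_CC − I_C·R_C = 17 − 6.79×1.2 = 8.85 V.
Since V_CE = 8.85 V > V_CE(sat) ≈ 0.2 V, the transistor is in the active region as assumed.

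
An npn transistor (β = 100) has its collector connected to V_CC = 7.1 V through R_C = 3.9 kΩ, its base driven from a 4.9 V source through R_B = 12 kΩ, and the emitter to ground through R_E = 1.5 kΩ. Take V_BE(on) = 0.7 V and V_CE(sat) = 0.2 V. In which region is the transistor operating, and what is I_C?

Assume active: I_B = (4.9 − 0.7)/(12 + 101×1.5) = 0.0257 mA, I_C = β·I_B = 2.57 mA.
Then V_CE = 7.1 − 2.57×3.9 − 2.59×1.5 = -6.81 V < 0.2 V — the active assumption fails.
Re-solve with V_CE = 0.2 V. KCL at the emitter: V_E/R_E = (V_BB−0.7−V_E)/R_B + (V_CC−0.2−V_E)/R_C, giving V_E = 2.11 V.
I_C = (V_CC − 0.2 − V_E)/R_C = (6.9 − 2.11)/3.9 = 1.23 mA.
Check: I_B = (4.2 − 2.11)/12 = 0.175 mA, and β·I_B = 17.5 mA > I_C, confirming saturation.

saturation; I_C ≈ 1.2 mA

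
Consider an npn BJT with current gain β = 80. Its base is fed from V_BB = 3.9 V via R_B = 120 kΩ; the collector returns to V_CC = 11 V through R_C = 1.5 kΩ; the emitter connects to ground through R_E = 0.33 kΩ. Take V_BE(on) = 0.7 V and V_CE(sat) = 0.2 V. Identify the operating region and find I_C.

active; I_C ≈ 1.7 mA

Assume active. Base-emitter loop: I_B = (V_BB − V_BE)/(R_B + (β+1)R_E) = (3.9 − 0.7)/(120 + 81×0.33) = 0.0218 mA.
I_C = β·I_B = 80×0.0218 = 1.74 mA.
V_CE = V_CC − I_C·R_C − I_E·R_E = 11 − 1.74×1.5 − 1.77×0.33 = 7.8 V > V_CE(sat), so the active-region assumption holds.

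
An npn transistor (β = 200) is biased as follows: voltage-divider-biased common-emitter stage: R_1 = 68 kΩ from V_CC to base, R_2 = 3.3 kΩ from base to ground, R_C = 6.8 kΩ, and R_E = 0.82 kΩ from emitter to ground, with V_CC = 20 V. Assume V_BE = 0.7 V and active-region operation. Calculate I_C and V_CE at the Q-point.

Thevenize the base divider: V_Th = V_CC·R_2/(R_1+R_2) = 20×3.3/71.3 = 0.926 V, R_Th = R_1‖R_2 = 3.15 kΩ.
Base-emitter loop: V_Th = I_B·R_Th + V_BE + (β+1)I_B·R_E, so I_B = (0.926 − 0.7) / (3.15 + 201×0.82) = 0.00134 mA.
I_C = β·I_B = 200×0.00134 = 0.269 mA, and I_E = (β+1)I_B = 0.27 mA.
V_CE = V_CC − I_C·R_C − I_E·R_E = 20 − 0.269×6.8 − 0.27×0.82 = 18 V.
V_CE = 18 V > 0.2 V confirms active-region operation.

I_C ≈ 0.27 mA, V_CE ≈ 18 V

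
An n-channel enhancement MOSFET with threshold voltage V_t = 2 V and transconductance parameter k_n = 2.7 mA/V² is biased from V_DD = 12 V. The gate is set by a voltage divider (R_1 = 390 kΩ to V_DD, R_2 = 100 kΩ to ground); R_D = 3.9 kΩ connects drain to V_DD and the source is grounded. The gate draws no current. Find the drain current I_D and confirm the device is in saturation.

I_D ≈ 0.27 mA

V_G = V_DD·R_2/(R_1+R_2) = 12×100/490 = 2.45 V. With the source grounded, V_GS = V_G = 2.45 V.
Assume saturation: I_D = (k_n/2)(V_GS − V_t)² = (2.7/2)×(2.45 − 2)² = 1.35×0.449² = 0.272 mA.
V_DS = V_DD − I_D·R_D = 12 − 0.272×3.9 = 10.9 V.
Saturation requires V_DS ≥ V_GS − V_t = 0.449 V; 10.9 ≥ 0.449 ✓.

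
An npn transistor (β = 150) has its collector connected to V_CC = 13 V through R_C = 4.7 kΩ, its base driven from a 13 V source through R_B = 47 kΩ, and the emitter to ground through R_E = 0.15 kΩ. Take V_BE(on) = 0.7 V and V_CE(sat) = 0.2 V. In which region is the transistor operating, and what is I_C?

saturation; I_C ≈ 2.6 mA

Assume active: I_B = (13 − 0.7)/(47 + 151×0.15) = 0.177 mA, I_C = β·I_B = 26.5 mA.
Then V_CE = 13 − 26.5×4.7 − 26.7×0.15 = -116 V < 0.2 V — the active assumption fails.
Re-solve with V_CE = 0.2 V. KCL at the emitter: V_E/R_E = (V_BB−0.7−V_E)/R_B + (V_CC−0.2−V_E)/R_C, giving V_E = 0.433 V.
I_C = (V_CC − 0.2 − V_E)/R_C = (12.8 − 0.433)/4.7 = 2.63 mA.
Check: I_B = (12.3 − 0.433)/47 = 0.252 mA, and β·I_B = 37.9 mA > I_C, confirming saturation.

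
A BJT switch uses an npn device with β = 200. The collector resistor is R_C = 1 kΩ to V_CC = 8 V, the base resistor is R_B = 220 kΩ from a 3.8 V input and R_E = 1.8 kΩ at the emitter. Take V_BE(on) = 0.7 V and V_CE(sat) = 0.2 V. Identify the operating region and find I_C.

Assume active. Base-emitter loop: I_B = (V_BB − V_BE)/(R_B + (β+1)R_E) = (3.8 − 0.7)/(220 + 201×1.8) = 0.00533 mA.
I_C = β·I_B = 200×0.00533 = 1.07 mA.
V_CE = V_CC − I_C·R_C − I_E·R_E = 8 − 1.07×1 − 1.07×1.8 = 5.01 V > V_CE(sat), so the active-region assumption holds.

active; I_C ≈ 1.1 mA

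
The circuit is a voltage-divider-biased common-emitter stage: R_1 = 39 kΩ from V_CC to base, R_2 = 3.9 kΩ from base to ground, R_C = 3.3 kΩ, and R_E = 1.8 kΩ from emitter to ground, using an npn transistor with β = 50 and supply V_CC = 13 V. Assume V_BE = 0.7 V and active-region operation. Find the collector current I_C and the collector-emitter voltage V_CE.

I_C ≈ 0.25 mA, V_CE ≈ 12 V

Thevenize the base divider: V_Th = V_CC·R_2/(R_1+R_2) = 13×3.9/42.9 = 1.18 V, R_Th = R_1‖R_2 = 3.55 kΩ.
Base-emitter loop: V_Th = I_B·R_Th + V_BE + (β+1)I_B·R_E, so I_B = (1.18 − 0.7) / (3.55 + 51×1.8) = 0.00505 mA.
I_C = β·I_B = 50×0.00505 = 0.253 mA, and I_E = (β+1)I_B = 0.258 mA.
V_CE = V_CC − I_C·R_C − I_E·R_E = 13 − 0.253×3.3 − 0.258×1.8 = 11.7 V.
V_CE = 11.7 V > 0.2 V confirms active-region operation.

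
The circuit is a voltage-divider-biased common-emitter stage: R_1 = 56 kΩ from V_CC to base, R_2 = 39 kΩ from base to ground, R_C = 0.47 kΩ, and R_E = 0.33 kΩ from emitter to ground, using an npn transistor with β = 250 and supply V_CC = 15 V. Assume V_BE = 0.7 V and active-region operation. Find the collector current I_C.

Thevenize the base divider: V_Th = V_CC·R_2/(R_1+R_2) = 15×39/95 = 6.16 V, R_Th = R_1‖R_2 = 23 kΩ.
Base-emitter loop: V_Th = I_B·R_Th + V_BE + (β+1)I_B·R_E, so I_B = (6.16 − 0.7) / (23 + 251×0.33) = 0.0516 mA.
I_C = β·I_B = 250×0.0516 = 12.9 mA, and I_E = (β+1)I_B = 12.9 mA.
V_CE = V_CC − I_C·R_C − I_E·R_E = 15 − 12.9×0.47 − 12.9×0.33 = 4.67 V.
V_CE = 4.67 V > 0.2 V confirms active-region operation.

I_C ≈ 13 mA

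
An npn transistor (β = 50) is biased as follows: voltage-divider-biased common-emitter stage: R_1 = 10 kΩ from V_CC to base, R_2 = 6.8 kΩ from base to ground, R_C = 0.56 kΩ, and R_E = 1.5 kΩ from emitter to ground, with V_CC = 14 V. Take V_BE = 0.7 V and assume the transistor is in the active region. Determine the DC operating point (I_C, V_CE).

Thevenize the base divider: V_Th = V_CC·R_2/(R_1+R_2) = 14×6.8/16.8 = 5.67 V, R_Th = R_1‖R_2 = 4.05 kΩ.
Base-emitter loop: V_Th = I_B·R_Th + V_BE + (β+1)I_B·R_E, so I_B = (5.67 − 0.7) / (4.05 + 51×1.5) = 0.0617 mA.
I_C = β·I_B = 50×0.0617 = 3.08 mA, and I_E = (β+1)I_B = 3.14 mA.
V_CE = V_CC − I_C·R_C − I_E·R_E = 14 − 3.08×0.56 − 3.14×1.5 = 7.56 V.
V_CE = 7.56 V > 0.2 V confirms active-region operation.

I_C ≈ 3.1 mA, V_CE ≈ 7.6 V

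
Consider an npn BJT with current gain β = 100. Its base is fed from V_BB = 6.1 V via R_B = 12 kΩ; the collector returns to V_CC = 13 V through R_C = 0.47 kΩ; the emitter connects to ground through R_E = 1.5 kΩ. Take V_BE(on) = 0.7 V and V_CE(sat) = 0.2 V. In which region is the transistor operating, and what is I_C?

active; I_C ≈ 3.3 mA

Assume active. Base-emitter loop: I_B = (V_BB − V_BE)/(R_B + (β+1)R_E) = (6.1 − 0.7)/(12 + 101×1.5) = 0.033 mA.
I_C = β·I_B = 100×0.033 = 3.3 mA.
V_CE = V_CC − I_C·R_C − I_E·R_E = 13 − 3.3×0.47 − 3.34×1.5 = 6.44 V > V_CE(sat), so the active-region assumption holds.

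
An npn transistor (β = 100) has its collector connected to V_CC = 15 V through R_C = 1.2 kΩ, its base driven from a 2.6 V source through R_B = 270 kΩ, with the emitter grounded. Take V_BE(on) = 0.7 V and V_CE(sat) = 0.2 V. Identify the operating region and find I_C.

active; I_C ≈ 0.7 mA

Assume active. Base-emitter loop: I_B = (V_BB − V_BE)/R_B = (2.6 − 0.7)/270 = 0.00704 mA.
I_C = β·I_B = 100×0.00704 = 0.704 mA.
V_CE = V_CC − I_C·R_C = 15 − 0.704×1.2 = 14.2 V > V_CE(sat), so the active-region assumption holds.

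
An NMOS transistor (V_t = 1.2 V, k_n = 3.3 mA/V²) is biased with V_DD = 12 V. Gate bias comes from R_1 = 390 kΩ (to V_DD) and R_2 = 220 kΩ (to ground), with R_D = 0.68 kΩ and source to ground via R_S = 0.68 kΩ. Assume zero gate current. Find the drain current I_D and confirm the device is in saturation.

V_G = V_DD·R_2/(R_1+R_2) = 12×220/610 = 4.33 V.
Assume saturation: I_D = (k_n/2)(V_GS − V_t)² with V_GS = V_G − I_D·R_S = 4.33 − 0.68·I_D.
Substituting gives 0.763·I_D² − 8.02·I_D + 16.1 = 0, with roots I_D = 2.71 or 7.8 mA.
The root I_D = 7.8 mA gives V_GS = -0.974 V ≤ V_t, so take I_D = 2.71 mA.
Then V_GS = 2.48 V and V_DS = V_DD − I_D(R_D+R_S) = 12 − 2.71×1.36 = 8.31 V.
Saturation requires V_DS ≥ V_GS − V_t = 1.28 V; 8.31 ≥ 1.28 ✓.

I_D ≈ 2.7 mA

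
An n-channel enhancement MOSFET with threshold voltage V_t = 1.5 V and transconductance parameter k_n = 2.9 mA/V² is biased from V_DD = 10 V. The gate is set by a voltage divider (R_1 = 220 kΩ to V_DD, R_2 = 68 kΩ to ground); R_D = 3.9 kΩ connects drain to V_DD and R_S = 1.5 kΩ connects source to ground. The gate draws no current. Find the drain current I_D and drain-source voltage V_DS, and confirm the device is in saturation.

I_D ≈ 0.28 mA, V_DS ≈ 8.5 V

V_G = V_DD·R_2/(R_1+R_2) = 10×68/288 = 2.36 V.
Assume saturation: I_D = (k_n/2)(V_GS − V_t)² with V_GS = V_G − I_D·R_S = 2.36 − 1.5·I_D.
Substituting gives 3.26·I_D² − 4.75·I_D + 1.08 = 0, with roots I_D = 0.281 or 1.17 mA.
The root I_D = 1.17 mA gives V_GS = 0.6 V ≤ V_t, so take I_D = 0.281 mA.
Then V_GS = 1.94 V and V_DS = V_DD − I_D(R_D+R_S) = 10 − 0.281×5.4 = 8.48 V.
Saturation requires V_DS ≥ V_GS − V_t = 0.44 V; 8.48 ≥ 0.44 ✓.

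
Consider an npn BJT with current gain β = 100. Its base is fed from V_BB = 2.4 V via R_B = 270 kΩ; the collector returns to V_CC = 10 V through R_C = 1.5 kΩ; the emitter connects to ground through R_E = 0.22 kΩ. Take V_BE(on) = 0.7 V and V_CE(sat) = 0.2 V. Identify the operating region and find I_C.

Assume active. Base-emitter loop: I_B = (V_BB − V_BE)/(R_B + (β+1)R_E) = (2.4 − 0.7)/(270 + 101×0.22) = 0.00582 mA.
I_C = β·I_B = 100×0.00582 = 0.582 mA.
V_CE = V_CC − I_C·R_C − I_E·R_E = 10 − 0.582×1.5 − 0.588×0.22 = 9 V > V_CE(sat), so the active-region assumption holds.

active; I_C ≈ 0.58 mA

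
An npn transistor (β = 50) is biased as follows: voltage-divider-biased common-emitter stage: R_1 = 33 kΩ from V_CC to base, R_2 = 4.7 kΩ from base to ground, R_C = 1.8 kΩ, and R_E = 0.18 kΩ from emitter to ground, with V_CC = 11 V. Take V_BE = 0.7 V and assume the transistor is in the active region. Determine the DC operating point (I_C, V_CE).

Thevenize the base divider: V_Th = V_CC·R_2/(R_1+R_2) = 11×4.7/37.7 = 1.37 V, R_Th = R_1‖R_2 = 4.11 kΩ.
Base-emitter loop: V_Th = I_B·R_Th + V_BE + (β+1)I_B·R_E, so I_B = (1.37 − 0.7) / (4.11 + 51×0.18) = 0.0505 mA.
I_C = β·I_B = 50×0.0505 = 2.53 mA, and I_E = (β+1)I_B = 2.58 mA.
V_CE = V_CC − I_C·R_C − I_E·R_E = 11 − 2.53×1.8 − 2.58×0.18 = 5.99 V.
V_CE = 5.99 V > 0.2 V confirms active-region operation.

I_C ≈ 2.5 mA, V_CE ≈ 6 V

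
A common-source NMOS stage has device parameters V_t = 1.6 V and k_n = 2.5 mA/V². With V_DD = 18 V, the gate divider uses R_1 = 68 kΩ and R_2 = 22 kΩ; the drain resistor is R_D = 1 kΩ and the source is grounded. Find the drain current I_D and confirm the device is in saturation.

I_D ≈ 9.8 mA

V_G = V_DD·R_2/(R_1+R_2) = 18×22/90 = 4.4 V. With the source grounded, V_GS = V_G = 4.4 V.
Assume saturation: I_D = (k_n/2)(V_GS − V_t)² = (2.5/2)×(4.4 − 1.6)² = 1.25×2.8² = 9.8 mA.
V_DS = V_DD − I_D·R_D = 18 − 9.8×1 = 8.2 V.
Saturation requires V_DS ≥ V_GS − V_t = 2.8 V; 8.2 ≥ 2.8 ✓.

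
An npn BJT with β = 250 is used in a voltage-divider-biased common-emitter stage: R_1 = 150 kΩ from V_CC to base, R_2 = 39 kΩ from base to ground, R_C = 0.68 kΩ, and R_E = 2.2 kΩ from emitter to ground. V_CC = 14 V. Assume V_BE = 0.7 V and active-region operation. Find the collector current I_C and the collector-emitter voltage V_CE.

I_C ≈ 0.94 mA, V_CE ≈ 11 V

Thevenize the base divider: V_Th = V_CC·R_2/(R_1+R_2) = 14×39/189 = 2.89 V, R_Th = R_1‖R_2 = 31 kΩ.
Base-emitter loop: V_Th = I_B·R_Th + V_BE + (β+1)I_B·R_E, so I_B = (2.89 − 0.7) / (31 + 251×2.2) = 0.00375 mA.
I_C = β·I_B = 250×0.00375 = 0.938 mA, and I_E = (β+1)I_B = 0.942 mA.
V_CE = V_CC − I_C·R_C − I_E·R_E = 14 − 0.938×0.68 − 0.942×2.2 = 11.3 V.
V_CE = 11.3 V > 0.2 V confirms active-region operation.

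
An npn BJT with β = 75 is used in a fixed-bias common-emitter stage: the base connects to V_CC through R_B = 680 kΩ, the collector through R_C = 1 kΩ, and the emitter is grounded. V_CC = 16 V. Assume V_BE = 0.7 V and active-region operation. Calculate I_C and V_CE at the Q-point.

I_C ≈ 1.7 mA, V_CE ≈ 14 V

Base loop: V_CC = I_B·R_B + V_BE, so I_B = (16 − 0.7)/680 kΩ = 0.0225 mA.
In the active region I_C = β·I_B = 75 × 0.0225 = 1.69 mA.
Collector loop: V_CE = V_CC − I_C·R_C = 16 − 1.69×1 = 14.3 V.
Since V_CE = 14.3 V > V_CE(sat) ≈ 0.2 V, the transistor is in the active region as assumed.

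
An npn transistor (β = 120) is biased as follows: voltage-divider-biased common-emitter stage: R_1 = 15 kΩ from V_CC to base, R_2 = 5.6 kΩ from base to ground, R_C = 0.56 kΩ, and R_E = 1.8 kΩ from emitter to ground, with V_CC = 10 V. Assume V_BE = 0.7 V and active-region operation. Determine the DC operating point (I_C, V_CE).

I_C ≈ 1.1 mA, V_CE ≈ 7.4 V

Thevenize the base divider: V_Th = V_CC·R_2/(R_1+R_2) = 10×5.6/20.6 = 2.72 V, R_Th = R_1‖R_2 = 4.08 kΩ.
Base-emitter loop: V_Th = I_B·R_Th + V_BE + (β+1)I_B·R_E, so I_B = (2.72 − 0.7) / (4.08 + 121×1.8) = 0.0091 mA.
I_C = β·I_B = 120×0.0091 = 1.09 mA, and I_E = (β+1)I_B = 1.1 mA.
V_CE = V_CC − I_C·R_C − I_E·R_E = 10 − 1.09×0.56 − 1.1×1.8 = 7.41 V.
V_CE = 7.41 V > 0.2 V confirms active-region operation.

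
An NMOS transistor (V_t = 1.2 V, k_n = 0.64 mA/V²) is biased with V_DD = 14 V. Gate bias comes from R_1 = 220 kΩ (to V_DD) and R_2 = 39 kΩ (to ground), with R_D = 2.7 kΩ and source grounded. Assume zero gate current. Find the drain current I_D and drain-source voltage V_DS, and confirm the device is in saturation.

V_G = V_DD·R_2/(R_1+R_2) = 14×39/259 = 2.11 V. With the source grounded, V_GS = V_G = 2.11 V.
Assume saturation: I_D = (k_n/2)(V_GS − V_t)² = (0.64/2)×(2.11 − 1.2)² = 0.32×0.908² = 0.264 mA.
V_DS = V_DD − I_D·R_D = 14 − 0.264×2.7 = 13.3 V.
Saturation requires V_DS ≥ V_GS − V_t = 0.908 V; 13.3 ≥ 0.908 ✓.

I_D ≈ 0.26 mA, V_DS ≈ 13 V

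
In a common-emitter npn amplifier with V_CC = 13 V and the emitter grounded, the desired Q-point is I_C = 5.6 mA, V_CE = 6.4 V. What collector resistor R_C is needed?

R_C ≈ 1.2 kΩ

Collector loop: V_CC = I_C·R_C + V_CE.
R_C = (V_CC − V_CE)/I_C = (13 − 6.4)/5.6 = 1.18 kΩ.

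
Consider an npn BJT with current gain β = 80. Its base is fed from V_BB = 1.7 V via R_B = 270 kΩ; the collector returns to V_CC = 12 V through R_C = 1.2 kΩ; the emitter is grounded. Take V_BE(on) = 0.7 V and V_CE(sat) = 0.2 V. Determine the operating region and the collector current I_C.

Assume active. Base-emitter loop: I_B = (V_BB − V_BE)/R_B = (1.7 − 0.7)/270 = 0.0037 mA.
I_C = β·I_B = 80×0.0037 = 0.296 mA.
V_CE = V_CC − I_C·R_C = 12 − 0.296×1.2 = 11.6 V > V_CE(sat), so the active-region assumption holds.

active; I_C ≈ 0.3 mA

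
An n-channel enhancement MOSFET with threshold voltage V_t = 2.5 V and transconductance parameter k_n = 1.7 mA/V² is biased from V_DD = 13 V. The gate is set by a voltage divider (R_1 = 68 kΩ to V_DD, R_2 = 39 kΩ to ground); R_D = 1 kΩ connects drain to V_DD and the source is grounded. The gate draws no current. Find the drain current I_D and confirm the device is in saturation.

I_D ≈ 4.3 mA

V_G = V_DD·R_2/(R_1+R_2) = 13×39/107 = 4.74 V. With the source grounded, V_GS = V_G = 4.74 V.
Assume saturation: I_D = (k_n/2)(V_GS − V_t)² = (1.7/2)×(4.74 − 2.5)² = 0.85×2.24² = 4.26 mA.
V_DS = V_DD − I_D·R_D = 13 − 4.26×1 = 8.74 V.
Saturation requires V_DS ≥ V_GS − V_t = 2.24 V; 8.74 ≥ 2.24 ✓.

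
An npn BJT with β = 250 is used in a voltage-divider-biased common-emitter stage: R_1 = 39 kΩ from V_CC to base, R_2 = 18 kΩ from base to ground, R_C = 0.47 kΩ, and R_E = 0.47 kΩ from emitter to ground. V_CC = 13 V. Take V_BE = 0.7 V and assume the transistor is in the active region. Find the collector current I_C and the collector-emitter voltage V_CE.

Thevenize the base divider: V_Th = V_CC·R_2/(R_1+R_2) = 13×18/57 = 4.11 V, R_Th = R_1‖R_2 = 12.3 kΩ.
Base-emitter loop: V_Th = I_B·R_Th + V_BE + (β+1)I_B·R_E, so I_B = (4.11 − 0.7) / (12.3 + 251×0.47) = 0.0261 mA.
I_C = β·I_B = 250×0.0261 = 6.53 mA, and I_E = (β+1)I_B = 6.56 mA.
V_CE = V_CC − I_C·R_C − I_E·R_E = 13 − 6.53×0.47 − 6.56×0.47 = 6.85 V.
V_CE = 6.85 V > 0.2 V confirms active-region operation.

I_C ≈ 6.5 mA, V_CE ≈ 6.8 V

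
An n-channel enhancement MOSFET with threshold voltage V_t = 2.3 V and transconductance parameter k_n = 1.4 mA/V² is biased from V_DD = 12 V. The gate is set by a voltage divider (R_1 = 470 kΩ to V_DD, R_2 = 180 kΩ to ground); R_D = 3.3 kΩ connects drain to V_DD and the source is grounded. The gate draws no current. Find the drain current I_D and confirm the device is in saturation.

I_D ≈ 0.73 mA

V_G = V_DD·R_2/(R_1+R_2) = 12×180/650 = 3.32 V. With the source grounded, V_GS = V_G = 3.32 V.
Assume saturation: I_D = (k_n/2)(V_GS − V_t)² = (1.4/2)×(3.32 − 2.3)² = 0.7×1.02² = 0.733 mA.
V_DS = V_DD − I_D·R_D = 12 − 0.733×3.3 = 9.58 V.
Saturation requires V_DS ≥ V_GS − V_t = 1.02 V; 9.58 ≥ 1.02 ✓.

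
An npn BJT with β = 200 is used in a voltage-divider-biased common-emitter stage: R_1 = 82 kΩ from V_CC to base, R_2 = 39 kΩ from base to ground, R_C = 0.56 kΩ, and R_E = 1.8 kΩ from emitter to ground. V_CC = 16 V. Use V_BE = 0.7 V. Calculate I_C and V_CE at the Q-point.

I_C ≈ 2.3 mA, V_CE ≈ 11 V

Thevenize the base divider: V_Th = V_CC·R_2/(R_1+R_2) = 16×39/121 = 5.16 V, R_Th = R_1‖R_2 = 26.4 kΩ.
Base-emitter loop: V_Th = I_B·R_Th + V_BE + (β+1)I_B·R_E, so I_B = (5.16 − 0.7) / (26.4 + 201×1.8) = 0.0115 mA.
I_C = β·I_B = 200×0.0115 = 2.3 mA, and I_E = (β+1)I_B = 2.31 mA.
V_CE = V_CC − I_C·R_C − I_E·R_E = 16 − 2.3×0.56 − 2.31×1.8 = 10.6 V.
V_CE = 10.6 V > 0.2 V confirms active-region operation.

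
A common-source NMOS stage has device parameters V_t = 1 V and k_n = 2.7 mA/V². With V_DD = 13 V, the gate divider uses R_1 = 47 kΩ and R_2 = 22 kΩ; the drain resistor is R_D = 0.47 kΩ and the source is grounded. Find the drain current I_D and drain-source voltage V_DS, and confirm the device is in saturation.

I_D ≈ 13 mA, V_DS ≈ 6.7 V

V_G = V_DD·R_2/(R_1+R_2) = 13×22/69 = 4.14 V. With the source grounded, V_GS = V_G = 4.14 V.
Assume saturation: I_D = (k_n/2)(V_GS − V_t)² = (2.7/2)×(4.14 − 1)² = 1.35×3.14² = 13.4 mA.
V_DS = V_DD − I_D·R_D = 13 − 13.4×0.47 = 6.72 V.
Saturation requires V_DS ≥ V_GS − V_t = 3.14 V; 6.72 ≥ 3.14 ✓.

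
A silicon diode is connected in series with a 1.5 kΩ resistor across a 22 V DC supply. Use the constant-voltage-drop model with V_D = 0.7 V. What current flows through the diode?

I ≈ 14 mA

KVL around the loop: 22 = V_D + I·R = 0.7 + I × 1.5 kΩ.
So I = (22 − 0.7) / 1.5 kΩ = 21.3 / 1.5 = 14.2 mA.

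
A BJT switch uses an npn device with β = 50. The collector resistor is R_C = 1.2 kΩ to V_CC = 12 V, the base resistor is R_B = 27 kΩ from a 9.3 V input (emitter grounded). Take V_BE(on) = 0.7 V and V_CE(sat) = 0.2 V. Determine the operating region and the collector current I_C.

Assume active: I_B = (9.3 − 0.7)/27 = 0.319 mA, giving I_C = β·I_B = 15.9 mA.
But then V_CE = 12 − 15.9×1.2 = -7.11 V < V_CE(sat) = 0.2 V — impossible in the active region.
So the transistor is saturated. With V_CE = 0.2 V, I_C = (V_CC − 0.2)/R_C = 11.8/1.2 = 9.83 mA.
Check: β·I_B = 15.9 mA > I_C = 9.83 mA, confirming saturation.

saturation; I_C ≈ 9.8 mA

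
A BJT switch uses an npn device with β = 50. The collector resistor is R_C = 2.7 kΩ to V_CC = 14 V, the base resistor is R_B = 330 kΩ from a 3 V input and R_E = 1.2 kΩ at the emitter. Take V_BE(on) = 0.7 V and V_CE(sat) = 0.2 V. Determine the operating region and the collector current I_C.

active; I_C ≈ 0.29 mA

Assume active. Base-emitter loop: I_B = (V_BB − V_BE)/(R_B + (β+1)R_E) = (3 − 0.7)/(330 + 51×1.2) = 0.00588 mA.
I_C = β·I_B = 50×0.00588 = 0.294 mA.
V_CE = V_CC − I_C·R_C − I_E·R_E = 14 − 0.294×2.7 − 0.3×1.2 = 12.8 V > V_CE(sat), so the active-region assumption holds.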